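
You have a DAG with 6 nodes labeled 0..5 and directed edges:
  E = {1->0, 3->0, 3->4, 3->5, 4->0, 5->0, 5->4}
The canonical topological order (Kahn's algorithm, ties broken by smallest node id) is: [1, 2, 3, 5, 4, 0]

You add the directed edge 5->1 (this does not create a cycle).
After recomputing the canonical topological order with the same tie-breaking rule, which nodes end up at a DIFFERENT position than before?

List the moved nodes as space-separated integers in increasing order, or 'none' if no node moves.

Answer: 1 2 3 5

Derivation:
Old toposort: [1, 2, 3, 5, 4, 0]
Added edge 5->1
Recompute Kahn (smallest-id tiebreak):
  initial in-degrees: [4, 1, 0, 0, 2, 1]
  ready (indeg=0): [2, 3]
  pop 2: no out-edges | ready=[3] | order so far=[2]
  pop 3: indeg[0]->3; indeg[4]->1; indeg[5]->0 | ready=[5] | order so far=[2, 3]
  pop 5: indeg[0]->2; indeg[1]->0; indeg[4]->0 | ready=[1, 4] | order so far=[2, 3, 5]
  pop 1: indeg[0]->1 | ready=[4] | order so far=[2, 3, 5, 1]
  pop 4: indeg[0]->0 | ready=[0] | order so far=[2, 3, 5, 1, 4]
  pop 0: no out-edges | ready=[] | order so far=[2, 3, 5, 1, 4, 0]
New canonical toposort: [2, 3, 5, 1, 4, 0]
Compare positions:
  Node 0: index 5 -> 5 (same)
  Node 1: index 0 -> 3 (moved)
  Node 2: index 1 -> 0 (moved)
  Node 3: index 2 -> 1 (moved)
  Node 4: index 4 -> 4 (same)
  Node 5: index 3 -> 2 (moved)
Nodes that changed position: 1 2 3 5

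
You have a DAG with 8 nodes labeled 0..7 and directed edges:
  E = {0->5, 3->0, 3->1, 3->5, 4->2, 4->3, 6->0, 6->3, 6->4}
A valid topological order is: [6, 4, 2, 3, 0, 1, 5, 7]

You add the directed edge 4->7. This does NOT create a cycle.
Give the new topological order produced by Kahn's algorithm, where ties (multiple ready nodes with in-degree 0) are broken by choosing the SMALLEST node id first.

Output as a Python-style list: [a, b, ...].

Old toposort: [6, 4, 2, 3, 0, 1, 5, 7]
Added edge: 4->7
Position of 4 (1) < position of 7 (7). Old order still valid.
Run Kahn's algorithm (break ties by smallest node id):
  initial in-degrees: [2, 1, 1, 2, 1, 2, 0, 1]
  ready (indeg=0): [6]
  pop 6: indeg[0]->1; indeg[3]->1; indeg[4]->0 | ready=[4] | order so far=[6]
  pop 4: indeg[2]->0; indeg[3]->0; indeg[7]->0 | ready=[2, 3, 7] | order so far=[6, 4]
  pop 2: no out-edges | ready=[3, 7] | order so far=[6, 4, 2]
  pop 3: indeg[0]->0; indeg[1]->0; indeg[5]->1 | ready=[0, 1, 7] | order so far=[6, 4, 2, 3]
  pop 0: indeg[5]->0 | ready=[1, 5, 7] | order so far=[6, 4, 2, 3, 0]
  pop 1: no out-edges | ready=[5, 7] | order so far=[6, 4, 2, 3, 0, 1]
  pop 5: no out-edges | ready=[7] | order so far=[6, 4, 2, 3, 0, 1, 5]
  pop 7: no out-edges | ready=[] | order so far=[6, 4, 2, 3, 0, 1, 5, 7]
  Result: [6, 4, 2, 3, 0, 1, 5, 7]

Answer: [6, 4, 2, 3, 0, 1, 5, 7]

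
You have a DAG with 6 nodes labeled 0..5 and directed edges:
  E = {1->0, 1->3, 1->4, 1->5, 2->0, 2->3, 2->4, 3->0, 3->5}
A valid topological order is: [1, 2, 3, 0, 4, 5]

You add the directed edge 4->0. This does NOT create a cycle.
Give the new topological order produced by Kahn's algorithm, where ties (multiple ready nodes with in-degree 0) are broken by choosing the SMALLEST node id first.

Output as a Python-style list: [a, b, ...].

Old toposort: [1, 2, 3, 0, 4, 5]
Added edge: 4->0
Position of 4 (4) > position of 0 (3). Must reorder: 4 must now come before 0.
Run Kahn's algorithm (break ties by smallest node id):
  initial in-degrees: [4, 0, 0, 2, 2, 2]
  ready (indeg=0): [1, 2]
  pop 1: indeg[0]->3; indeg[3]->1; indeg[4]->1; indeg[5]->1 | ready=[2] | order so far=[1]
  pop 2: indeg[0]->2; indeg[3]->0; indeg[4]->0 | ready=[3, 4] | order so far=[1, 2]
  pop 3: indeg[0]->1; indeg[5]->0 | ready=[4, 5] | order so far=[1, 2, 3]
  pop 4: indeg[0]->0 | ready=[0, 5] | order so far=[1, 2, 3, 4]
  pop 0: no out-edges | ready=[5] | order so far=[1, 2, 3, 4, 0]
  pop 5: no out-edges | ready=[] | order so far=[1, 2, 3, 4, 0, 5]
  Result: [1, 2, 3, 4, 0, 5]

Answer: [1, 2, 3, 4, 0, 5]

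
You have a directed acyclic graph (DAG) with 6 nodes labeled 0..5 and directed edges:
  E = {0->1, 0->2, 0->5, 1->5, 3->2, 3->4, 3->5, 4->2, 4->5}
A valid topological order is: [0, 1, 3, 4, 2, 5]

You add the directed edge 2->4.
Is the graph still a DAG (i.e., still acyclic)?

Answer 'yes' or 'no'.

Given toposort: [0, 1, 3, 4, 2, 5]
Position of 2: index 4; position of 4: index 3
New edge 2->4: backward (u after v in old order)
Backward edge: old toposort is now invalid. Check if this creates a cycle.
Does 4 already reach 2? Reachable from 4: [2, 4, 5]. YES -> cycle!
Still a DAG? no

Answer: no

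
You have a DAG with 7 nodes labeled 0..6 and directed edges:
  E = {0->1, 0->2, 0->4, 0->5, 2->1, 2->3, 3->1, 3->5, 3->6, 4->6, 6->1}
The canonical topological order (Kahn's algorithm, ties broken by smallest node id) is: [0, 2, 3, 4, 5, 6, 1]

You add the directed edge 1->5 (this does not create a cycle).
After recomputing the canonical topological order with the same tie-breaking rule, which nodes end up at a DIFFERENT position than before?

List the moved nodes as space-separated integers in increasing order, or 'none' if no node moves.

Old toposort: [0, 2, 3, 4, 5, 6, 1]
Added edge 1->5
Recompute Kahn (smallest-id tiebreak):
  initial in-degrees: [0, 4, 1, 1, 1, 3, 2]
  ready (indeg=0): [0]
  pop 0: indeg[1]->3; indeg[2]->0; indeg[4]->0; indeg[5]->2 | ready=[2, 4] | order so far=[0]
  pop 2: indeg[1]->2; indeg[3]->0 | ready=[3, 4] | order so far=[0, 2]
  pop 3: indeg[1]->1; indeg[5]->1; indeg[6]->1 | ready=[4] | order so far=[0, 2, 3]
  pop 4: indeg[6]->0 | ready=[6] | order so far=[0, 2, 3, 4]
  pop 6: indeg[1]->0 | ready=[1] | order so far=[0, 2, 3, 4, 6]
  pop 1: indeg[5]->0 | ready=[5] | order so far=[0, 2, 3, 4, 6, 1]
  pop 5: no out-edges | ready=[] | order so far=[0, 2, 3, 4, 6, 1, 5]
New canonical toposort: [0, 2, 3, 4, 6, 1, 5]
Compare positions:
  Node 0: index 0 -> 0 (same)
  Node 1: index 6 -> 5 (moved)
  Node 2: index 1 -> 1 (same)
  Node 3: index 2 -> 2 (same)
  Node 4: index 3 -> 3 (same)
  Node 5: index 4 -> 6 (moved)
  Node 6: index 5 -> 4 (moved)
Nodes that changed position: 1 5 6

Answer: 1 5 6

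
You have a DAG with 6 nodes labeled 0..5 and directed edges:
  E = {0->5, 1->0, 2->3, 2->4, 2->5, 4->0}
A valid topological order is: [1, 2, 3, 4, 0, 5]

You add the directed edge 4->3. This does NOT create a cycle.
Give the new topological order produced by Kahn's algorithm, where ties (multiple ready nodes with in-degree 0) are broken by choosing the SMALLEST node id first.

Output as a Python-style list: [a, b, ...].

Answer: [1, 2, 4, 0, 3, 5]

Derivation:
Old toposort: [1, 2, 3, 4, 0, 5]
Added edge: 4->3
Position of 4 (3) > position of 3 (2). Must reorder: 4 must now come before 3.
Run Kahn's algorithm (break ties by smallest node id):
  initial in-degrees: [2, 0, 0, 2, 1, 2]
  ready (indeg=0): [1, 2]
  pop 1: indeg[0]->1 | ready=[2] | order so far=[1]
  pop 2: indeg[3]->1; indeg[4]->0; indeg[5]->1 | ready=[4] | order so far=[1, 2]
  pop 4: indeg[0]->0; indeg[3]->0 | ready=[0, 3] | order so far=[1, 2, 4]
  pop 0: indeg[5]->0 | ready=[3, 5] | order so far=[1, 2, 4, 0]
  pop 3: no out-edges | ready=[5] | order so far=[1, 2, 4, 0, 3]
  pop 5: no out-edges | ready=[] | order so far=[1, 2, 4, 0, 3, 5]
  Result: [1, 2, 4, 0, 3, 5]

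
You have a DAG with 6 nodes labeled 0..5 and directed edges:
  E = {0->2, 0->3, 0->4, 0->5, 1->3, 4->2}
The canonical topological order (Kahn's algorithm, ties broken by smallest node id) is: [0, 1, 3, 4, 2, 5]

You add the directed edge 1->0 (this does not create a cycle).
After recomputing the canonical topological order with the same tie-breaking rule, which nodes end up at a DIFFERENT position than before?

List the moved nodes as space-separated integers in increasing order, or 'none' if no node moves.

Old toposort: [0, 1, 3, 4, 2, 5]
Added edge 1->0
Recompute Kahn (smallest-id tiebreak):
  initial in-degrees: [1, 0, 2, 2, 1, 1]
  ready (indeg=0): [1]
  pop 1: indeg[0]->0; indeg[3]->1 | ready=[0] | order so far=[1]
  pop 0: indeg[2]->1; indeg[3]->0; indeg[4]->0; indeg[5]->0 | ready=[3, 4, 5] | order so far=[1, 0]
  pop 3: no out-edges | ready=[4, 5] | order so far=[1, 0, 3]
  pop 4: indeg[2]->0 | ready=[2, 5] | order so far=[1, 0, 3, 4]
  pop 2: no out-edges | ready=[5] | order so far=[1, 0, 3, 4, 2]
  pop 5: no out-edges | ready=[] | order so far=[1, 0, 3, 4, 2, 5]
New canonical toposort: [1, 0, 3, 4, 2, 5]
Compare positions:
  Node 0: index 0 -> 1 (moved)
  Node 1: index 1 -> 0 (moved)
  Node 2: index 4 -> 4 (same)
  Node 3: index 2 -> 2 (same)
  Node 4: index 3 -> 3 (same)
  Node 5: index 5 -> 5 (same)
Nodes that changed position: 0 1

Answer: 0 1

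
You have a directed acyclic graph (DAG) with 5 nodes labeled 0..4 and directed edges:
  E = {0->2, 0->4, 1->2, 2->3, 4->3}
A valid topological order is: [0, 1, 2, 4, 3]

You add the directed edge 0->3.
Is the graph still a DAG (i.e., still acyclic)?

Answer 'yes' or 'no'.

Given toposort: [0, 1, 2, 4, 3]
Position of 0: index 0; position of 3: index 4
New edge 0->3: forward
Forward edge: respects the existing order. Still a DAG, same toposort still valid.
Still a DAG? yes

Answer: yes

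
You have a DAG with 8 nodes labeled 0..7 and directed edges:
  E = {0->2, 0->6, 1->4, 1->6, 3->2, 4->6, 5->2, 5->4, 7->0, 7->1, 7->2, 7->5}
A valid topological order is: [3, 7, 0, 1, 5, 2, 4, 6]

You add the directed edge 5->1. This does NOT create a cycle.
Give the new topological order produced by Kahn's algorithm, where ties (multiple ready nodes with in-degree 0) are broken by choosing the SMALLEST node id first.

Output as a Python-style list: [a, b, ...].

Old toposort: [3, 7, 0, 1, 5, 2, 4, 6]
Added edge: 5->1
Position of 5 (4) > position of 1 (3). Must reorder: 5 must now come before 1.
Run Kahn's algorithm (break ties by smallest node id):
  initial in-degrees: [1, 2, 4, 0, 2, 1, 3, 0]
  ready (indeg=0): [3, 7]
  pop 3: indeg[2]->3 | ready=[7] | order so far=[3]
  pop 7: indeg[0]->0; indeg[1]->1; indeg[2]->2; indeg[5]->0 | ready=[0, 5] | order so far=[3, 7]
  pop 0: indeg[2]->1; indeg[6]->2 | ready=[5] | order so far=[3, 7, 0]
  pop 5: indeg[1]->0; indeg[2]->0; indeg[4]->1 | ready=[1, 2] | order so far=[3, 7, 0, 5]
  pop 1: indeg[4]->0; indeg[6]->1 | ready=[2, 4] | order so far=[3, 7, 0, 5, 1]
  pop 2: no out-edges | ready=[4] | order so far=[3, 7, 0, 5, 1, 2]
  pop 4: indeg[6]->0 | ready=[6] | order so far=[3, 7, 0, 5, 1, 2, 4]
  pop 6: no out-edges | ready=[] | order so far=[3, 7, 0, 5, 1, 2, 4, 6]
  Result: [3, 7, 0, 5, 1, 2, 4, 6]

Answer: [3, 7, 0, 5, 1, 2, 4, 6]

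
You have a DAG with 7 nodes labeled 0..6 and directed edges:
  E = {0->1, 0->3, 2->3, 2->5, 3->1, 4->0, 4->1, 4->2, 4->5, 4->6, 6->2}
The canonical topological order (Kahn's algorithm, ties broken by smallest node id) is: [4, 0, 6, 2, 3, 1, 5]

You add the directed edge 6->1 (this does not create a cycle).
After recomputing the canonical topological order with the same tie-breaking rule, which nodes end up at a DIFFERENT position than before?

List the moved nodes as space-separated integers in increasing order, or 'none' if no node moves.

Answer: none

Derivation:
Old toposort: [4, 0, 6, 2, 3, 1, 5]
Added edge 6->1
Recompute Kahn (smallest-id tiebreak):
  initial in-degrees: [1, 4, 2, 2, 0, 2, 1]
  ready (indeg=0): [4]
  pop 4: indeg[0]->0; indeg[1]->3; indeg[2]->1; indeg[5]->1; indeg[6]->0 | ready=[0, 6] | order so far=[4]
  pop 0: indeg[1]->2; indeg[3]->1 | ready=[6] | order so far=[4, 0]
  pop 6: indeg[1]->1; indeg[2]->0 | ready=[2] | order so far=[4, 0, 6]
  pop 2: indeg[3]->0; indeg[5]->0 | ready=[3, 5] | order so far=[4, 0, 6, 2]
  pop 3: indeg[1]->0 | ready=[1, 5] | order so far=[4, 0, 6, 2, 3]
  pop 1: no out-edges | ready=[5] | order so far=[4, 0, 6, 2, 3, 1]
  pop 5: no out-edges | ready=[] | order so far=[4, 0, 6, 2, 3, 1, 5]
New canonical toposort: [4, 0, 6, 2, 3, 1, 5]
Compare positions:
  Node 0: index 1 -> 1 (same)
  Node 1: index 5 -> 5 (same)
  Node 2: index 3 -> 3 (same)
  Node 3: index 4 -> 4 (same)
  Node 4: index 0 -> 0 (same)
  Node 5: index 6 -> 6 (same)
  Node 6: index 2 -> 2 (same)
Nodes that changed position: none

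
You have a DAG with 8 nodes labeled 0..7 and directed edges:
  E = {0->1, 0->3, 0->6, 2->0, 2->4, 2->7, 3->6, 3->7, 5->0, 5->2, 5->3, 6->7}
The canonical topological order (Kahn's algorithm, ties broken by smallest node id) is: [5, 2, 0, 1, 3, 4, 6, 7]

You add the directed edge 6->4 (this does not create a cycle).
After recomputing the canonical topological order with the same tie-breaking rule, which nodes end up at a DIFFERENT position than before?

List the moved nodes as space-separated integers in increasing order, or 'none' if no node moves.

Old toposort: [5, 2, 0, 1, 3, 4, 6, 7]
Added edge 6->4
Recompute Kahn (smallest-id tiebreak):
  initial in-degrees: [2, 1, 1, 2, 2, 0, 2, 3]
  ready (indeg=0): [5]
  pop 5: indeg[0]->1; indeg[2]->0; indeg[3]->1 | ready=[2] | order so far=[5]
  pop 2: indeg[0]->0; indeg[4]->1; indeg[7]->2 | ready=[0] | order so far=[5, 2]
  pop 0: indeg[1]->0; indeg[3]->0; indeg[6]->1 | ready=[1, 3] | order so far=[5, 2, 0]
  pop 1: no out-edges | ready=[3] | order so far=[5, 2, 0, 1]
  pop 3: indeg[6]->0; indeg[7]->1 | ready=[6] | order so far=[5, 2, 0, 1, 3]
  pop 6: indeg[4]->0; indeg[7]->0 | ready=[4, 7] | order so far=[5, 2, 0, 1, 3, 6]
  pop 4: no out-edges | ready=[7] | order so far=[5, 2, 0, 1, 3, 6, 4]
  pop 7: no out-edges | ready=[] | order so far=[5, 2, 0, 1, 3, 6, 4, 7]
New canonical toposort: [5, 2, 0, 1, 3, 6, 4, 7]
Compare positions:
  Node 0: index 2 -> 2 (same)
  Node 1: index 3 -> 3 (same)
  Node 2: index 1 -> 1 (same)
  Node 3: index 4 -> 4 (same)
  Node 4: index 5 -> 6 (moved)
  Node 5: index 0 -> 0 (same)
  Node 6: index 6 -> 5 (moved)
  Node 7: index 7 -> 7 (same)
Nodes that changed position: 4 6

Answer: 4 6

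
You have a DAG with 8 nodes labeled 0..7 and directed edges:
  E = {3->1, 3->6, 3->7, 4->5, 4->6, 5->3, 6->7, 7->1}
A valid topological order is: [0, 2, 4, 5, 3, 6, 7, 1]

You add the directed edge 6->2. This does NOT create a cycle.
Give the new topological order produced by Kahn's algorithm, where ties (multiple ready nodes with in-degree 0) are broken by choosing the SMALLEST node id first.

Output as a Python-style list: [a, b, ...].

Old toposort: [0, 2, 4, 5, 3, 6, 7, 1]
Added edge: 6->2
Position of 6 (5) > position of 2 (1). Must reorder: 6 must now come before 2.
Run Kahn's algorithm (break ties by smallest node id):
  initial in-degrees: [0, 2, 1, 1, 0, 1, 2, 2]
  ready (indeg=0): [0, 4]
  pop 0: no out-edges | ready=[4] | order so far=[0]
  pop 4: indeg[5]->0; indeg[6]->1 | ready=[5] | order so far=[0, 4]
  pop 5: indeg[3]->0 | ready=[3] | order so far=[0, 4, 5]
  pop 3: indeg[1]->1; indeg[6]->0; indeg[7]->1 | ready=[6] | order so far=[0, 4, 5, 3]
  pop 6: indeg[2]->0; indeg[7]->0 | ready=[2, 7] | order so far=[0, 4, 5, 3, 6]
  pop 2: no out-edges | ready=[7] | order so far=[0, 4, 5, 3, 6, 2]
  pop 7: indeg[1]->0 | ready=[1] | order so far=[0, 4, 5, 3, 6, 2, 7]
  pop 1: no out-edges | ready=[] | order so far=[0, 4, 5, 3, 6, 2, 7, 1]
  Result: [0, 4, 5, 3, 6, 2, 7, 1]

Answer: [0, 4, 5, 3, 6, 2, 7, 1]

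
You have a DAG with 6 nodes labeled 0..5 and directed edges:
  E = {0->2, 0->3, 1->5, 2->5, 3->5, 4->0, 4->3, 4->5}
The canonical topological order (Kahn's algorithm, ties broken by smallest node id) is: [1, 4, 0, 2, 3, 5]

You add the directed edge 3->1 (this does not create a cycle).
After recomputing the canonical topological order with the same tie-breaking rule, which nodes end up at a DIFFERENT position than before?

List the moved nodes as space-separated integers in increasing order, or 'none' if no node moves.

Answer: 0 1 2 3 4

Derivation:
Old toposort: [1, 4, 0, 2, 3, 5]
Added edge 3->1
Recompute Kahn (smallest-id tiebreak):
  initial in-degrees: [1, 1, 1, 2, 0, 4]
  ready (indeg=0): [4]
  pop 4: indeg[0]->0; indeg[3]->1; indeg[5]->3 | ready=[0] | order so far=[4]
  pop 0: indeg[2]->0; indeg[3]->0 | ready=[2, 3] | order so far=[4, 0]
  pop 2: indeg[5]->2 | ready=[3] | order so far=[4, 0, 2]
  pop 3: indeg[1]->0; indeg[5]->1 | ready=[1] | order so far=[4, 0, 2, 3]
  pop 1: indeg[5]->0 | ready=[5] | order so far=[4, 0, 2, 3, 1]
  pop 5: no out-edges | ready=[] | order so far=[4, 0, 2, 3, 1, 5]
New canonical toposort: [4, 0, 2, 3, 1, 5]
Compare positions:
  Node 0: index 2 -> 1 (moved)
  Node 1: index 0 -> 4 (moved)
  Node 2: index 3 -> 2 (moved)
  Node 3: index 4 -> 3 (moved)
  Node 4: index 1 -> 0 (moved)
  Node 5: index 5 -> 5 (same)
Nodes that changed position: 0 1 2 3 4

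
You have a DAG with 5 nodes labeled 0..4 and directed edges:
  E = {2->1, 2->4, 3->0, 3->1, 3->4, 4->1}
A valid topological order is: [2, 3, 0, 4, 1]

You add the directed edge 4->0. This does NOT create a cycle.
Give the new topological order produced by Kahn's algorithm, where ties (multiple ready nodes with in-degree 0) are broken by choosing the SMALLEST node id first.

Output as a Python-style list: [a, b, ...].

Old toposort: [2, 3, 0, 4, 1]
Added edge: 4->0
Position of 4 (3) > position of 0 (2). Must reorder: 4 must now come before 0.
Run Kahn's algorithm (break ties by smallest node id):
  initial in-degrees: [2, 3, 0, 0, 2]
  ready (indeg=0): [2, 3]
  pop 2: indeg[1]->2; indeg[4]->1 | ready=[3] | order so far=[2]
  pop 3: indeg[0]->1; indeg[1]->1; indeg[4]->0 | ready=[4] | order so far=[2, 3]
  pop 4: indeg[0]->0; indeg[1]->0 | ready=[0, 1] | order so far=[2, 3, 4]
  pop 0: no out-edges | ready=[1] | order so far=[2, 3, 4, 0]
  pop 1: no out-edges | ready=[] | order so far=[2, 3, 4, 0, 1]
  Result: [2, 3, 4, 0, 1]

Answer: [2, 3, 4, 0, 1]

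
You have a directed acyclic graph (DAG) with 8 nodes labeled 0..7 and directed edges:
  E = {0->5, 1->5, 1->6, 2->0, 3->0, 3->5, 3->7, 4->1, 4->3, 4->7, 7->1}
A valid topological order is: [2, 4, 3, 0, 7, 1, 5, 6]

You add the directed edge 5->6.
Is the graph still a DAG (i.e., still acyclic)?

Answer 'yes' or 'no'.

Given toposort: [2, 4, 3, 0, 7, 1, 5, 6]
Position of 5: index 6; position of 6: index 7
New edge 5->6: forward
Forward edge: respects the existing order. Still a DAG, same toposort still valid.
Still a DAG? yes

Answer: yes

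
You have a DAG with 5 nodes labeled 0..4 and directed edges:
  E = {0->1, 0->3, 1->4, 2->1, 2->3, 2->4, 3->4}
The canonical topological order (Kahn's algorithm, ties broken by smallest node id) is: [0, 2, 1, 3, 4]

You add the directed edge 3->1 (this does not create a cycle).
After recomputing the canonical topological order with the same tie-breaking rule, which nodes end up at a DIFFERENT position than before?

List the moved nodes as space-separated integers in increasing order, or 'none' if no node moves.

Answer: 1 3

Derivation:
Old toposort: [0, 2, 1, 3, 4]
Added edge 3->1
Recompute Kahn (smallest-id tiebreak):
  initial in-degrees: [0, 3, 0, 2, 3]
  ready (indeg=0): [0, 2]
  pop 0: indeg[1]->2; indeg[3]->1 | ready=[2] | order so far=[0]
  pop 2: indeg[1]->1; indeg[3]->0; indeg[4]->2 | ready=[3] | order so far=[0, 2]
  pop 3: indeg[1]->0; indeg[4]->1 | ready=[1] | order so far=[0, 2, 3]
  pop 1: indeg[4]->0 | ready=[4] | order so far=[0, 2, 3, 1]
  pop 4: no out-edges | ready=[] | order so far=[0, 2, 3, 1, 4]
New canonical toposort: [0, 2, 3, 1, 4]
Compare positions:
  Node 0: index 0 -> 0 (same)
  Node 1: index 2 -> 3 (moved)
  Node 2: index 1 -> 1 (same)
  Node 3: index 3 -> 2 (moved)
  Node 4: index 4 -> 4 (same)
Nodes that changed position: 1 3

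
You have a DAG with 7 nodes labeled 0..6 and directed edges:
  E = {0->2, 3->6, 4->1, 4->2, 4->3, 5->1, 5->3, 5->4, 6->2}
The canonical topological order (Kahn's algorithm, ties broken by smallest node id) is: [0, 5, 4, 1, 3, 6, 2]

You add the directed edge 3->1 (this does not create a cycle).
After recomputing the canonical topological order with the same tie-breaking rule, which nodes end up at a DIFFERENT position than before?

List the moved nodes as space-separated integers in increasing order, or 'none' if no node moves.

Old toposort: [0, 5, 4, 1, 3, 6, 2]
Added edge 3->1
Recompute Kahn (smallest-id tiebreak):
  initial in-degrees: [0, 3, 3, 2, 1, 0, 1]
  ready (indeg=0): [0, 5]
  pop 0: indeg[2]->2 | ready=[5] | order so far=[0]
  pop 5: indeg[1]->2; indeg[3]->1; indeg[4]->0 | ready=[4] | order so far=[0, 5]
  pop 4: indeg[1]->1; indeg[2]->1; indeg[3]->0 | ready=[3] | order so far=[0, 5, 4]
  pop 3: indeg[1]->0; indeg[6]->0 | ready=[1, 6] | order so far=[0, 5, 4, 3]
  pop 1: no out-edges | ready=[6] | order so far=[0, 5, 4, 3, 1]
  pop 6: indeg[2]->0 | ready=[2] | order so far=[0, 5, 4, 3, 1, 6]
  pop 2: no out-edges | ready=[] | order so far=[0, 5, 4, 3, 1, 6, 2]
New canonical toposort: [0, 5, 4, 3, 1, 6, 2]
Compare positions:
  Node 0: index 0 -> 0 (same)
  Node 1: index 3 -> 4 (moved)
  Node 2: index 6 -> 6 (same)
  Node 3: index 4 -> 3 (moved)
  Node 4: index 2 -> 2 (same)
  Node 5: index 1 -> 1 (same)
  Node 6: index 5 -> 5 (same)
Nodes that changed position: 1 3

Answer: 1 3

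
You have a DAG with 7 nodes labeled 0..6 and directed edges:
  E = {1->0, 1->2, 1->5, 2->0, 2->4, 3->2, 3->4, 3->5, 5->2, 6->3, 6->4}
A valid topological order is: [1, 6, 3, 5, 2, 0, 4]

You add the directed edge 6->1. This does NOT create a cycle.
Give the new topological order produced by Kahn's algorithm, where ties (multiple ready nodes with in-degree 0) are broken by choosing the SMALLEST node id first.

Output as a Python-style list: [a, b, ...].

Old toposort: [1, 6, 3, 5, 2, 0, 4]
Added edge: 6->1
Position of 6 (1) > position of 1 (0). Must reorder: 6 must now come before 1.
Run Kahn's algorithm (break ties by smallest node id):
  initial in-degrees: [2, 1, 3, 1, 3, 2, 0]
  ready (indeg=0): [6]
  pop 6: indeg[1]->0; indeg[3]->0; indeg[4]->2 | ready=[1, 3] | order so far=[6]
  pop 1: indeg[0]->1; indeg[2]->2; indeg[5]->1 | ready=[3] | order so far=[6, 1]
  pop 3: indeg[2]->1; indeg[4]->1; indeg[5]->0 | ready=[5] | order so far=[6, 1, 3]
  pop 5: indeg[2]->0 | ready=[2] | order so far=[6, 1, 3, 5]
  pop 2: indeg[0]->0; indeg[4]->0 | ready=[0, 4] | order so far=[6, 1, 3, 5, 2]
  pop 0: no out-edges | ready=[4] | order so far=[6, 1, 3, 5, 2, 0]
  pop 4: no out-edges | ready=[] | order so far=[6, 1, 3, 5, 2, 0, 4]
  Result: [6, 1, 3, 5, 2, 0, 4]

Answer: [6, 1, 3, 5, 2, 0, 4]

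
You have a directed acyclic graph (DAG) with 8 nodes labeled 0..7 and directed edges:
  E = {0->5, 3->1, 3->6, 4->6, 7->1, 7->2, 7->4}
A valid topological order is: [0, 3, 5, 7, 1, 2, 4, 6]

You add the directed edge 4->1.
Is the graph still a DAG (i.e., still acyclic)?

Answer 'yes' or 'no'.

Answer: yes

Derivation:
Given toposort: [0, 3, 5, 7, 1, 2, 4, 6]
Position of 4: index 6; position of 1: index 4
New edge 4->1: backward (u after v in old order)
Backward edge: old toposort is now invalid. Check if this creates a cycle.
Does 1 already reach 4? Reachable from 1: [1]. NO -> still a DAG (reorder needed).
Still a DAG? yes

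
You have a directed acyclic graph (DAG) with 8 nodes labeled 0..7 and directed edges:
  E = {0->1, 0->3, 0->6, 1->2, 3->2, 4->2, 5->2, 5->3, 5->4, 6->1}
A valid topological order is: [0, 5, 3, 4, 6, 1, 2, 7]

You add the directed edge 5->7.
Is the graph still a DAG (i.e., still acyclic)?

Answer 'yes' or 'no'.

Answer: yes

Derivation:
Given toposort: [0, 5, 3, 4, 6, 1, 2, 7]
Position of 5: index 1; position of 7: index 7
New edge 5->7: forward
Forward edge: respects the existing order. Still a DAG, same toposort still valid.
Still a DAG? yes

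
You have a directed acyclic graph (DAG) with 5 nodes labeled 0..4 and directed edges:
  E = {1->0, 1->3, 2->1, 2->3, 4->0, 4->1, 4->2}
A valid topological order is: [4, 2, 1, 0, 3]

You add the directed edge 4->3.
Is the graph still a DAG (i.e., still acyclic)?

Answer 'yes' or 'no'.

Answer: yes

Derivation:
Given toposort: [4, 2, 1, 0, 3]
Position of 4: index 0; position of 3: index 4
New edge 4->3: forward
Forward edge: respects the existing order. Still a DAG, same toposort still valid.
Still a DAG? yes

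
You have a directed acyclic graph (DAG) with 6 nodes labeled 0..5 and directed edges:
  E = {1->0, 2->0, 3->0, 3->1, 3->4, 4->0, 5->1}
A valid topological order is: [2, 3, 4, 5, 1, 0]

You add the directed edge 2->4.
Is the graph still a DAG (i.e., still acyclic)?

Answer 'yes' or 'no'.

Answer: yes

Derivation:
Given toposort: [2, 3, 4, 5, 1, 0]
Position of 2: index 0; position of 4: index 2
New edge 2->4: forward
Forward edge: respects the existing order. Still a DAG, same toposort still valid.
Still a DAG? yes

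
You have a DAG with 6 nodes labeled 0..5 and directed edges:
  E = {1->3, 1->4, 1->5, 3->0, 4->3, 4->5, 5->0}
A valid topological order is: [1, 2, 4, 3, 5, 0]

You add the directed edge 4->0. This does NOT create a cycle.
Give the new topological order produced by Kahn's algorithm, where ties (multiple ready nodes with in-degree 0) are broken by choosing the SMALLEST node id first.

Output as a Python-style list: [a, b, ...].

Answer: [1, 2, 4, 3, 5, 0]

Derivation:
Old toposort: [1, 2, 4, 3, 5, 0]
Added edge: 4->0
Position of 4 (2) < position of 0 (5). Old order still valid.
Run Kahn's algorithm (break ties by smallest node id):
  initial in-degrees: [3, 0, 0, 2, 1, 2]
  ready (indeg=0): [1, 2]
  pop 1: indeg[3]->1; indeg[4]->0; indeg[5]->1 | ready=[2, 4] | order so far=[1]
  pop 2: no out-edges | ready=[4] | order so far=[1, 2]
  pop 4: indeg[0]->2; indeg[3]->0; indeg[5]->0 | ready=[3, 5] | order so far=[1, 2, 4]
  pop 3: indeg[0]->1 | ready=[5] | order so far=[1, 2, 4, 3]
  pop 5: indeg[0]->0 | ready=[0] | order so far=[1, 2, 4, 3, 5]
  pop 0: no out-edges | ready=[] | order so far=[1, 2, 4, 3, 5, 0]
  Result: [1, 2, 4, 3, 5, 0]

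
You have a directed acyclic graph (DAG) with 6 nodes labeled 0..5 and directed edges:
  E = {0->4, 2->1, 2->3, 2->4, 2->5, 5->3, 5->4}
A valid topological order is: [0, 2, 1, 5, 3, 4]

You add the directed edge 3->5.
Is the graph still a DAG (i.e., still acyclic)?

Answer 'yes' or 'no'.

Answer: no

Derivation:
Given toposort: [0, 2, 1, 5, 3, 4]
Position of 3: index 4; position of 5: index 3
New edge 3->5: backward (u after v in old order)
Backward edge: old toposort is now invalid. Check if this creates a cycle.
Does 5 already reach 3? Reachable from 5: [3, 4, 5]. YES -> cycle!
Still a DAG? no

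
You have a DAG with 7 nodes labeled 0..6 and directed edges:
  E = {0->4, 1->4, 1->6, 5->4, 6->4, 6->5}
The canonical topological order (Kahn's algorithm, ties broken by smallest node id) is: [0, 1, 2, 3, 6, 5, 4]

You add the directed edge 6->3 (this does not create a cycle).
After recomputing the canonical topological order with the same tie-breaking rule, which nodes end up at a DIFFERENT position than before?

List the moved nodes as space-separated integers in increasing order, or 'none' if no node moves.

Old toposort: [0, 1, 2, 3, 6, 5, 4]
Added edge 6->3
Recompute Kahn (smallest-id tiebreak):
  initial in-degrees: [0, 0, 0, 1, 4, 1, 1]
  ready (indeg=0): [0, 1, 2]
  pop 0: indeg[4]->3 | ready=[1, 2] | order so far=[0]
  pop 1: indeg[4]->2; indeg[6]->0 | ready=[2, 6] | order so far=[0, 1]
  pop 2: no out-edges | ready=[6] | order so far=[0, 1, 2]
  pop 6: indeg[3]->0; indeg[4]->1; indeg[5]->0 | ready=[3, 5] | order so far=[0, 1, 2, 6]
  pop 3: no out-edges | ready=[5] | order so far=[0, 1, 2, 6, 3]
  pop 5: indeg[4]->0 | ready=[4] | order so far=[0, 1, 2, 6, 3, 5]
  pop 4: no out-edges | ready=[] | order so far=[0, 1, 2, 6, 3, 5, 4]
New canonical toposort: [0, 1, 2, 6, 3, 5, 4]
Compare positions:
  Node 0: index 0 -> 0 (same)
  Node 1: index 1 -> 1 (same)
  Node 2: index 2 -> 2 (same)
  Node 3: index 3 -> 4 (moved)
  Node 4: index 6 -> 6 (same)
  Node 5: index 5 -> 5 (same)
  Node 6: index 4 -> 3 (moved)
Nodes that changed position: 3 6

Answer: 3 6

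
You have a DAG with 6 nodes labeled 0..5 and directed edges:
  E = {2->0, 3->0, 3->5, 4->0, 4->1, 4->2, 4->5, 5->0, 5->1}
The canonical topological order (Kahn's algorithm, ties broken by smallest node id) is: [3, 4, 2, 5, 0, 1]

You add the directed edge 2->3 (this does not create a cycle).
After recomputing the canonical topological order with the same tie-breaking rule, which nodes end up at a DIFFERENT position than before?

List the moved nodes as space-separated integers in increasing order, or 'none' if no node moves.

Old toposort: [3, 4, 2, 5, 0, 1]
Added edge 2->3
Recompute Kahn (smallest-id tiebreak):
  initial in-degrees: [4, 2, 1, 1, 0, 2]
  ready (indeg=0): [4]
  pop 4: indeg[0]->3; indeg[1]->1; indeg[2]->0; indeg[5]->1 | ready=[2] | order so far=[4]
  pop 2: indeg[0]->2; indeg[3]->0 | ready=[3] | order so far=[4, 2]
  pop 3: indeg[0]->1; indeg[5]->0 | ready=[5] | order so far=[4, 2, 3]
  pop 5: indeg[0]->0; indeg[1]->0 | ready=[0, 1] | order so far=[4, 2, 3, 5]
  pop 0: no out-edges | ready=[1] | order so far=[4, 2, 3, 5, 0]
  pop 1: no out-edges | ready=[] | order so far=[4, 2, 3, 5, 0, 1]
New canonical toposort: [4, 2, 3, 5, 0, 1]
Compare positions:
  Node 0: index 4 -> 4 (same)
  Node 1: index 5 -> 5 (same)
  Node 2: index 2 -> 1 (moved)
  Node 3: index 0 -> 2 (moved)
  Node 4: index 1 -> 0 (moved)
  Node 5: index 3 -> 3 (same)
Nodes that changed position: 2 3 4

Answer: 2 3 4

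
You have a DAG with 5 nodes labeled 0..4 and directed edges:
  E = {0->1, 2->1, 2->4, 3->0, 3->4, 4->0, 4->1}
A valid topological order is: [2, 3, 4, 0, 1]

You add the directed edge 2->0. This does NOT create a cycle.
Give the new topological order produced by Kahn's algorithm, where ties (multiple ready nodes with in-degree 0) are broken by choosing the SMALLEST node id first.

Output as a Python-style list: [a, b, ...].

Answer: [2, 3, 4, 0, 1]

Derivation:
Old toposort: [2, 3, 4, 0, 1]
Added edge: 2->0
Position of 2 (0) < position of 0 (3). Old order still valid.
Run Kahn's algorithm (break ties by smallest node id):
  initial in-degrees: [3, 3, 0, 0, 2]
  ready (indeg=0): [2, 3]
  pop 2: indeg[0]->2; indeg[1]->2; indeg[4]->1 | ready=[3] | order so far=[2]
  pop 3: indeg[0]->1; indeg[4]->0 | ready=[4] | order so far=[2, 3]
  pop 4: indeg[0]->0; indeg[1]->1 | ready=[0] | order so far=[2, 3, 4]
  pop 0: indeg[1]->0 | ready=[1] | order so far=[2, 3, 4, 0]
  pop 1: no out-edges | ready=[] | order so far=[2, 3, 4, 0, 1]
  Result: [2, 3, 4, 0, 1]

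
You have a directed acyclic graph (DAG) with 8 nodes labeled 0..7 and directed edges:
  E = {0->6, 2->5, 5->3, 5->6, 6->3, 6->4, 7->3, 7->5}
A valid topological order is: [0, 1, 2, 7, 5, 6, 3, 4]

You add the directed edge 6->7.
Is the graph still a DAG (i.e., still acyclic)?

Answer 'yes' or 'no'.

Answer: no

Derivation:
Given toposort: [0, 1, 2, 7, 5, 6, 3, 4]
Position of 6: index 5; position of 7: index 3
New edge 6->7: backward (u after v in old order)
Backward edge: old toposort is now invalid. Check if this creates a cycle.
Does 7 already reach 6? Reachable from 7: [3, 4, 5, 6, 7]. YES -> cycle!
Still a DAG? no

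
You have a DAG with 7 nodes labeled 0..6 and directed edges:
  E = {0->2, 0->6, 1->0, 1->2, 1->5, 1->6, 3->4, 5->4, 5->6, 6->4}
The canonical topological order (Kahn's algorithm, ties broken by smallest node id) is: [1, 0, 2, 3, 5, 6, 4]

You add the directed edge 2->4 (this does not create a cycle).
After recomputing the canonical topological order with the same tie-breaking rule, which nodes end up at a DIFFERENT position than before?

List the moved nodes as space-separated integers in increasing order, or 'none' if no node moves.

Old toposort: [1, 0, 2, 3, 5, 6, 4]
Added edge 2->4
Recompute Kahn (smallest-id tiebreak):
  initial in-degrees: [1, 0, 2, 0, 4, 1, 3]
  ready (indeg=0): [1, 3]
  pop 1: indeg[0]->0; indeg[2]->1; indeg[5]->0; indeg[6]->2 | ready=[0, 3, 5] | order so far=[1]
  pop 0: indeg[2]->0; indeg[6]->1 | ready=[2, 3, 5] | order so far=[1, 0]
  pop 2: indeg[4]->3 | ready=[3, 5] | order so far=[1, 0, 2]
  pop 3: indeg[4]->2 | ready=[5] | order so far=[1, 0, 2, 3]
  pop 5: indeg[4]->1; indeg[6]->0 | ready=[6] | order so far=[1, 0, 2, 3, 5]
  pop 6: indeg[4]->0 | ready=[4] | order so far=[1, 0, 2, 3, 5, 6]
  pop 4: no out-edges | ready=[] | order so far=[1, 0, 2, 3, 5, 6, 4]
New canonical toposort: [1, 0, 2, 3, 5, 6, 4]
Compare positions:
  Node 0: index 1 -> 1 (same)
  Node 1: index 0 -> 0 (same)
  Node 2: index 2 -> 2 (same)
  Node 3: index 3 -> 3 (same)
  Node 4: index 6 -> 6 (same)
  Node 5: index 4 -> 4 (same)
  Node 6: index 5 -> 5 (same)
Nodes that changed position: none

Answer: none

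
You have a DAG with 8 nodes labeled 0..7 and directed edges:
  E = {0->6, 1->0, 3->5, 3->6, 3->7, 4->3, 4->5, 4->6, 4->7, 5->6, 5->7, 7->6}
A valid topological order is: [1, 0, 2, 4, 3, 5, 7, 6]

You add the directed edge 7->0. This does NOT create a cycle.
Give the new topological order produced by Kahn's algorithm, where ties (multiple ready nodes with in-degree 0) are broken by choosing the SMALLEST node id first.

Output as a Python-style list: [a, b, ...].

Answer: [1, 2, 4, 3, 5, 7, 0, 6]

Derivation:
Old toposort: [1, 0, 2, 4, 3, 5, 7, 6]
Added edge: 7->0
Position of 7 (6) > position of 0 (1). Must reorder: 7 must now come before 0.
Run Kahn's algorithm (break ties by smallest node id):
  initial in-degrees: [2, 0, 0, 1, 0, 2, 5, 3]
  ready (indeg=0): [1, 2, 4]
  pop 1: indeg[0]->1 | ready=[2, 4] | order so far=[1]
  pop 2: no out-edges | ready=[4] | order so far=[1, 2]
  pop 4: indeg[3]->0; indeg[5]->1; indeg[6]->4; indeg[7]->2 | ready=[3] | order so far=[1, 2, 4]
  pop 3: indeg[5]->0; indeg[6]->3; indeg[7]->1 | ready=[5] | order so far=[1, 2, 4, 3]
  pop 5: indeg[6]->2; indeg[7]->0 | ready=[7] | order so far=[1, 2, 4, 3, 5]
  pop 7: indeg[0]->0; indeg[6]->1 | ready=[0] | order so far=[1, 2, 4, 3, 5, 7]
  pop 0: indeg[6]->0 | ready=[6] | order so far=[1, 2, 4, 3, 5, 7, 0]
  pop 6: no out-edges | ready=[] | order so far=[1, 2, 4, 3, 5, 7, 0, 6]
  Result: [1, 2, 4, 3, 5, 7, 0, 6]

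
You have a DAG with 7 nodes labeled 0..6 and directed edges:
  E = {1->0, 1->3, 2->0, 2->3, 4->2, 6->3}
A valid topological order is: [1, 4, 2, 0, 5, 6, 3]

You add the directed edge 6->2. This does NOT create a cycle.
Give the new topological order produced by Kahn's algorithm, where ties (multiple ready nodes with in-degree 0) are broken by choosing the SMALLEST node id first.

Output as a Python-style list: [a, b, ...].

Answer: [1, 4, 5, 6, 2, 0, 3]

Derivation:
Old toposort: [1, 4, 2, 0, 5, 6, 3]
Added edge: 6->2
Position of 6 (5) > position of 2 (2). Must reorder: 6 must now come before 2.
Run Kahn's algorithm (break ties by smallest node id):
  initial in-degrees: [2, 0, 2, 3, 0, 0, 0]
  ready (indeg=0): [1, 4, 5, 6]
  pop 1: indeg[0]->1; indeg[3]->2 | ready=[4, 5, 6] | order so far=[1]
  pop 4: indeg[2]->1 | ready=[5, 6] | order so far=[1, 4]
  pop 5: no out-edges | ready=[6] | order so far=[1, 4, 5]
  pop 6: indeg[2]->0; indeg[3]->1 | ready=[2] | order so far=[1, 4, 5, 6]
  pop 2: indeg[0]->0; indeg[3]->0 | ready=[0, 3] | order so far=[1, 4, 5, 6, 2]
  pop 0: no out-edges | ready=[3] | order so far=[1, 4, 5, 6, 2, 0]
  pop 3: no out-edges | ready=[] | order so far=[1, 4, 5, 6, 2, 0, 3]
  Result: [1, 4, 5, 6, 2, 0, 3]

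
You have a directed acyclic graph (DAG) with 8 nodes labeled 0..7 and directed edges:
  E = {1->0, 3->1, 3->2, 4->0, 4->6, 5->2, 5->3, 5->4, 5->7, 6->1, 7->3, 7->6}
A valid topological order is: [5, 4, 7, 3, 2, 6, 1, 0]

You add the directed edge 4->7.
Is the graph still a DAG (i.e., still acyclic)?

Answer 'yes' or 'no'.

Given toposort: [5, 4, 7, 3, 2, 6, 1, 0]
Position of 4: index 1; position of 7: index 2
New edge 4->7: forward
Forward edge: respects the existing order. Still a DAG, same toposort still valid.
Still a DAG? yes

Answer: yes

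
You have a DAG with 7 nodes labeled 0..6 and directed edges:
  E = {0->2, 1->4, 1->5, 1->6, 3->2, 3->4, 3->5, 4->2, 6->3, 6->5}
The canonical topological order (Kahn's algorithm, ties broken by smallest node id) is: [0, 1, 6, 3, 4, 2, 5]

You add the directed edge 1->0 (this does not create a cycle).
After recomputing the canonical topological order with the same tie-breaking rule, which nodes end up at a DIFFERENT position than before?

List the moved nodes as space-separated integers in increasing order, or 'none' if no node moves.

Old toposort: [0, 1, 6, 3, 4, 2, 5]
Added edge 1->0
Recompute Kahn (smallest-id tiebreak):
  initial in-degrees: [1, 0, 3, 1, 2, 3, 1]
  ready (indeg=0): [1]
  pop 1: indeg[0]->0; indeg[4]->1; indeg[5]->2; indeg[6]->0 | ready=[0, 6] | order so far=[1]
  pop 0: indeg[2]->2 | ready=[6] | order so far=[1, 0]
  pop 6: indeg[3]->0; indeg[5]->1 | ready=[3] | order so far=[1, 0, 6]
  pop 3: indeg[2]->1; indeg[4]->0; indeg[5]->0 | ready=[4, 5] | order so far=[1, 0, 6, 3]
  pop 4: indeg[2]->0 | ready=[2, 5] | order so far=[1, 0, 6, 3, 4]
  pop 2: no out-edges | ready=[5] | order so far=[1, 0, 6, 3, 4, 2]
  pop 5: no out-edges | ready=[] | order so far=[1, 0, 6, 3, 4, 2, 5]
New canonical toposort: [1, 0, 6, 3, 4, 2, 5]
Compare positions:
  Node 0: index 0 -> 1 (moved)
  Node 1: index 1 -> 0 (moved)
  Node 2: index 5 -> 5 (same)
  Node 3: index 3 -> 3 (same)
  Node 4: index 4 -> 4 (same)
  Node 5: index 6 -> 6 (same)
  Node 6: index 2 -> 2 (same)
Nodes that changed position: 0 1

Answer: 0 1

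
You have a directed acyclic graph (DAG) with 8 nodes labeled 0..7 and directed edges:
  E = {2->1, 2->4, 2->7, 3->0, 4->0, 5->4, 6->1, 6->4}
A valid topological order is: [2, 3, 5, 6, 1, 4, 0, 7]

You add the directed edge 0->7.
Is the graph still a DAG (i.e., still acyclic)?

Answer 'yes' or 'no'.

Given toposort: [2, 3, 5, 6, 1, 4, 0, 7]
Position of 0: index 6; position of 7: index 7
New edge 0->7: forward
Forward edge: respects the existing order. Still a DAG, same toposort still valid.
Still a DAG? yes

Answer: yes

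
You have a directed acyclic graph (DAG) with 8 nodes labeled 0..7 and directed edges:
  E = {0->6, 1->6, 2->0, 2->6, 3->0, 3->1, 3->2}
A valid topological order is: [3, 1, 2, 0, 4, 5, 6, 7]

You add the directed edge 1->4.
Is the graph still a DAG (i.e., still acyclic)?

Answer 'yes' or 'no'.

Answer: yes

Derivation:
Given toposort: [3, 1, 2, 0, 4, 5, 6, 7]
Position of 1: index 1; position of 4: index 4
New edge 1->4: forward
Forward edge: respects the existing order. Still a DAG, same toposort still valid.
Still a DAG? yes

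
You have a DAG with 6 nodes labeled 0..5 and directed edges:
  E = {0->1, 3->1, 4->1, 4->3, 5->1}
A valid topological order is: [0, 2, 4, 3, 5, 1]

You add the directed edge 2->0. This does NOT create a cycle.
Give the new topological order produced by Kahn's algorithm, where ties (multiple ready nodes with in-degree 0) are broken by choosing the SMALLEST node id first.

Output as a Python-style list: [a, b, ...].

Answer: [2, 0, 4, 3, 5, 1]

Derivation:
Old toposort: [0, 2, 4, 3, 5, 1]
Added edge: 2->0
Position of 2 (1) > position of 0 (0). Must reorder: 2 must now come before 0.
Run Kahn's algorithm (break ties by smallest node id):
  initial in-degrees: [1, 4, 0, 1, 0, 0]
  ready (indeg=0): [2, 4, 5]
  pop 2: indeg[0]->0 | ready=[0, 4, 5] | order so far=[2]
  pop 0: indeg[1]->3 | ready=[4, 5] | order so far=[2, 0]
  pop 4: indeg[1]->2; indeg[3]->0 | ready=[3, 5] | order so far=[2, 0, 4]
  pop 3: indeg[1]->1 | ready=[5] | order so far=[2, 0, 4, 3]
  pop 5: indeg[1]->0 | ready=[1] | order so far=[2, 0, 4, 3, 5]
  pop 1: no out-edges | ready=[] | order so far=[2, 0, 4, 3, 5, 1]
  Result: [2, 0, 4, 3, 5, 1]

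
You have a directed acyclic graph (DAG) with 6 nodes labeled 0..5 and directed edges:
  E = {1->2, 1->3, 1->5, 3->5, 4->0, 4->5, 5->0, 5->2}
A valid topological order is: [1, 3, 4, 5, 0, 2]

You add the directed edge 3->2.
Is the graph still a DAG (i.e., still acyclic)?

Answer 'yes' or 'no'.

Answer: yes

Derivation:
Given toposort: [1, 3, 4, 5, 0, 2]
Position of 3: index 1; position of 2: index 5
New edge 3->2: forward
Forward edge: respects the existing order. Still a DAG, same toposort still valid.
Still a DAG? yes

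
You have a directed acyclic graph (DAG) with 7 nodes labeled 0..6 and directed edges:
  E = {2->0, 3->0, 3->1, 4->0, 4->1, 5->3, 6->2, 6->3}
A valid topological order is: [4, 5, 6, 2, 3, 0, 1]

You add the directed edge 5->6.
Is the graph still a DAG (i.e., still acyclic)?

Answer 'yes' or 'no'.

Answer: yes

Derivation:
Given toposort: [4, 5, 6, 2, 3, 0, 1]
Position of 5: index 1; position of 6: index 2
New edge 5->6: forward
Forward edge: respects the existing order. Still a DAG, same toposort still valid.
Still a DAG? yes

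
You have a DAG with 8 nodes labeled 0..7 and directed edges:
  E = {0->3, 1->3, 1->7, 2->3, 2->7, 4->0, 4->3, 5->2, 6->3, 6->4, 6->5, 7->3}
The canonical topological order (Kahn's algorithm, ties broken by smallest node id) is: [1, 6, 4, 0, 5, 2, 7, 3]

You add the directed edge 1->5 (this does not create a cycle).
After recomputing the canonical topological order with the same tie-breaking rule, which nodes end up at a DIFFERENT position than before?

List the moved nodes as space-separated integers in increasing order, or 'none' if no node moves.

Answer: none

Derivation:
Old toposort: [1, 6, 4, 0, 5, 2, 7, 3]
Added edge 1->5
Recompute Kahn (smallest-id tiebreak):
  initial in-degrees: [1, 0, 1, 6, 1, 2, 0, 2]
  ready (indeg=0): [1, 6]
  pop 1: indeg[3]->5; indeg[5]->1; indeg[7]->1 | ready=[6] | order so far=[1]
  pop 6: indeg[3]->4; indeg[4]->0; indeg[5]->0 | ready=[4, 5] | order so far=[1, 6]
  pop 4: indeg[0]->0; indeg[3]->3 | ready=[0, 5] | order so far=[1, 6, 4]
  pop 0: indeg[3]->2 | ready=[5] | order so far=[1, 6, 4, 0]
  pop 5: indeg[2]->0 | ready=[2] | order so far=[1, 6, 4, 0, 5]
  pop 2: indeg[3]->1; indeg[7]->0 | ready=[7] | order so far=[1, 6, 4, 0, 5, 2]
  pop 7: indeg[3]->0 | ready=[3] | order so far=[1, 6, 4, 0, 5, 2, 7]
  pop 3: no out-edges | ready=[] | order so far=[1, 6, 4, 0, 5, 2, 7, 3]
New canonical toposort: [1, 6, 4, 0, 5, 2, 7, 3]
Compare positions:
  Node 0: index 3 -> 3 (same)
  Node 1: index 0 -> 0 (same)
  Node 2: index 5 -> 5 (same)
  Node 3: index 7 -> 7 (same)
  Node 4: index 2 -> 2 (same)
  Node 5: index 4 -> 4 (same)
  Node 6: index 1 -> 1 (same)
  Node 7: index 6 -> 6 (same)
Nodes that changed position: none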